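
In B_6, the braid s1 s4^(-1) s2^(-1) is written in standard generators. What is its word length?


The word length counts the number of generators (including inverses).
Listing each generator: s1, s4^(-1), s2^(-1)
There are 3 generators in this braid word.

3


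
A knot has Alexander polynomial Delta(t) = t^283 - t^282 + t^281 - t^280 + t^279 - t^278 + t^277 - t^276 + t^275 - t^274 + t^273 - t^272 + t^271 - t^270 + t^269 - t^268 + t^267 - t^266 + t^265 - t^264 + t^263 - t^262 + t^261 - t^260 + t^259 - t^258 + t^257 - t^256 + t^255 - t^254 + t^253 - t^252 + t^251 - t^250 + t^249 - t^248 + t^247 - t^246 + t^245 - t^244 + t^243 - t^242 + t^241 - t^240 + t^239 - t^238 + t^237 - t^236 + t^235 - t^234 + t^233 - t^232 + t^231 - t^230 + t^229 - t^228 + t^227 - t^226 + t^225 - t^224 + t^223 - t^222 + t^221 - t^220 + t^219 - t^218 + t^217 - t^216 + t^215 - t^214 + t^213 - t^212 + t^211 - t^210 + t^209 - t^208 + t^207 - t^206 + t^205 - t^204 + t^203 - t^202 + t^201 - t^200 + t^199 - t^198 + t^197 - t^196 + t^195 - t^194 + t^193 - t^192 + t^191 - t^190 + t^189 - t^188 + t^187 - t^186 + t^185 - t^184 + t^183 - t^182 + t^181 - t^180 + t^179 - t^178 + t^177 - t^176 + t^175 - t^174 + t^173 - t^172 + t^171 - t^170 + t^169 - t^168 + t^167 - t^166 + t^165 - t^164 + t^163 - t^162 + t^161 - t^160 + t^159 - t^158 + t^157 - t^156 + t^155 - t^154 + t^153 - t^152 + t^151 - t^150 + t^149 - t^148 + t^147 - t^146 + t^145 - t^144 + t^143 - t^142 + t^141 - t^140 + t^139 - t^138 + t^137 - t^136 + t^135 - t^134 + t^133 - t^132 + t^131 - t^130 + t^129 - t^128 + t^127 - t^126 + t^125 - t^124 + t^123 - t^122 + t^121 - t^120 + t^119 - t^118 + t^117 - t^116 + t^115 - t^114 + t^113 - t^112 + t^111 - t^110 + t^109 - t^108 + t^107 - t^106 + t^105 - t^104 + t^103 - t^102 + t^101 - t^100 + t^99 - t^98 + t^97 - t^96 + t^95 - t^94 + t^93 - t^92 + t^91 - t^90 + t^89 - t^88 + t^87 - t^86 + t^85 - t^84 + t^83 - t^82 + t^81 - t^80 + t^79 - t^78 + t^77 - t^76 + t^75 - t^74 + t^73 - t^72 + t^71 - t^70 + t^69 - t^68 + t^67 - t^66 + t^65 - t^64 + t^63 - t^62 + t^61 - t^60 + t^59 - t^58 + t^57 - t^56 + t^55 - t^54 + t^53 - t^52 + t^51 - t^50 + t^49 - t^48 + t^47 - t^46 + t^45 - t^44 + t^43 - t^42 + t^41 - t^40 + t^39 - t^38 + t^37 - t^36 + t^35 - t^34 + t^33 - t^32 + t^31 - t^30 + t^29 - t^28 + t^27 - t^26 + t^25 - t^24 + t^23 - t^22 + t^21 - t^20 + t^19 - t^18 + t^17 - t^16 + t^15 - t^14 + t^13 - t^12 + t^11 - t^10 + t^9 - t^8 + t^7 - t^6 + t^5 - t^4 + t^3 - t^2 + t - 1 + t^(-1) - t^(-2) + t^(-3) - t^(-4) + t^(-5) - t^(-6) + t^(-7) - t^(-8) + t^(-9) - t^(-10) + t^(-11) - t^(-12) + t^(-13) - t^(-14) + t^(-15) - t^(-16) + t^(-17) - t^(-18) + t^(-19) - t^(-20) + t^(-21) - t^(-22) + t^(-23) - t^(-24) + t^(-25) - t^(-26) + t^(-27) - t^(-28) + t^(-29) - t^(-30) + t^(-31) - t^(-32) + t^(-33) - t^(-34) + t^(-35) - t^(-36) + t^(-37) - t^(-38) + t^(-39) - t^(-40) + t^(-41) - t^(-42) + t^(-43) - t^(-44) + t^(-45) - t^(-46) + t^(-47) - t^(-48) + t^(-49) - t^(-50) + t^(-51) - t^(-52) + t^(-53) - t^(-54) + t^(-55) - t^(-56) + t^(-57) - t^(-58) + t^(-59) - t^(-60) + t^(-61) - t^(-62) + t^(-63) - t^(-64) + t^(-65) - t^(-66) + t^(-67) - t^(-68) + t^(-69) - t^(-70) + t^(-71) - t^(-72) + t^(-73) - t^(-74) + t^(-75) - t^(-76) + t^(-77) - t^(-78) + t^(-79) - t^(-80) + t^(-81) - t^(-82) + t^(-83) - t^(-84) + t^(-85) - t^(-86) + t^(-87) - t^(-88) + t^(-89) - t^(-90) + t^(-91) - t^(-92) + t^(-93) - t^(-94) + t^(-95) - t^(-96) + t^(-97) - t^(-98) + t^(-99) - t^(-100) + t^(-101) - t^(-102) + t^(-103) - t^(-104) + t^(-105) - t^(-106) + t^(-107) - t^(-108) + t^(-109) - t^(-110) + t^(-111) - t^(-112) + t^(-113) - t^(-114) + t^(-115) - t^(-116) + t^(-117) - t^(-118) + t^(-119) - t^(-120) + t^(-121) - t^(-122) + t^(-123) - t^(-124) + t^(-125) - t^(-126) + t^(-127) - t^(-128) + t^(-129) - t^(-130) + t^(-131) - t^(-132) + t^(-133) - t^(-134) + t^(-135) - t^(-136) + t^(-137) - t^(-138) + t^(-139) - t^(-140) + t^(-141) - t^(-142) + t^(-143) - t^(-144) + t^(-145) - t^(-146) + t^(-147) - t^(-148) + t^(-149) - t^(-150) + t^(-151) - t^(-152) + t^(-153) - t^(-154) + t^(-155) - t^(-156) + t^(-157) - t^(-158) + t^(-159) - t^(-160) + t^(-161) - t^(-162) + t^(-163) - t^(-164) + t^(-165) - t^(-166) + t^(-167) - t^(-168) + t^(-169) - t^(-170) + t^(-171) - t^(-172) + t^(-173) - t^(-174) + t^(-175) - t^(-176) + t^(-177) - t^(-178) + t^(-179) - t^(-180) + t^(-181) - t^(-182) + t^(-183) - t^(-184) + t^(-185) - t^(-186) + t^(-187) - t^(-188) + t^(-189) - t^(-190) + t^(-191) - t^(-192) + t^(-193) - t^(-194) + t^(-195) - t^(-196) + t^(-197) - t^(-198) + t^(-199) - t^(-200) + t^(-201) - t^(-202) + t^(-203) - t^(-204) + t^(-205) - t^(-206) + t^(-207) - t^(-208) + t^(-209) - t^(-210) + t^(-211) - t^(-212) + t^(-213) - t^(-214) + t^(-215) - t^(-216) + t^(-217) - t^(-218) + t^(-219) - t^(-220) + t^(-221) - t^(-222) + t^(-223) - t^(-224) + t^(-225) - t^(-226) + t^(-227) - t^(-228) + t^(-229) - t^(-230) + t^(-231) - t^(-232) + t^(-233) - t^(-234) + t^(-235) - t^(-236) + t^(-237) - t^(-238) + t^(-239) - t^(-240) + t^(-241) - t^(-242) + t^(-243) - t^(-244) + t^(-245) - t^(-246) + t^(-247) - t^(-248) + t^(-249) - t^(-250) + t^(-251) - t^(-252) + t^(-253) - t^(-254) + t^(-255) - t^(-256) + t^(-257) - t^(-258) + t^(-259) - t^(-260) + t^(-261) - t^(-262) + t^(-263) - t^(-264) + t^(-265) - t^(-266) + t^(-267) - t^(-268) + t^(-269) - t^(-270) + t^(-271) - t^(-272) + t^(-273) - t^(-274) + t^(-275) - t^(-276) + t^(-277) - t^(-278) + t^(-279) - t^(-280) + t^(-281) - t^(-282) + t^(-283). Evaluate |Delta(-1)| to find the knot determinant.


Step 1: The polynomial has 567 terms with alternating signs, exponents from 283 down to -283.
Step 2: Substitute t = -1. The i-th term has coefficient (-1)^i and exponent (m-i),
  so its value is (-1)^i * (-1)^(m-i) = (-1)^m = -1 for every i.
Step 3: All 567 terms equal -1, so Delta(-1) = 567 * (-1) = -567
Step 4: |Delta(-1)| = 567

567


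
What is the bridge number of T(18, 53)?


The bridge number of T(p,q) is min(p,q).
min(18, 53) = 18

18


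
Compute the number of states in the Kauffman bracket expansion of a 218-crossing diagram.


Each crossing contributes 2 choices (A-smoothing or B-smoothing).
Total states = 2^218 = 421249166674228746791672110734681729275580381602196445017243910144

421249166674228746791672110734681729275580381602196445017243910144


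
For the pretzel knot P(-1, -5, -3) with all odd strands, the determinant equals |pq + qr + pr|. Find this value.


Step 1: Compute pq + qr + pr.
pq = (-1)*(-5) = 5
qr = (-5)*(-3) = 15
pr = (-1)*(-3) = 3
pq + qr + pr = 5 + 15 + 3 = 23
Step 2: Take absolute value.
det(P(-1,-5,-3)) = |23| = 23

23


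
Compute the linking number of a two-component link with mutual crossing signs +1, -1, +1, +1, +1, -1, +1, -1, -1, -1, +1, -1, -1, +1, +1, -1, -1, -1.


Step 1: Count positive crossings: 8
Step 2: Count negative crossings: 10
Step 3: Sum of signs = 8 - 10 = -2
Step 4: Linking number = sum/2 = -2/2 = -1

-1


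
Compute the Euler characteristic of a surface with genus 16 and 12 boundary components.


chi = 2 - 2g - b
= 2 - 2*16 - 12
= 2 - 32 - 12 = -42

-42


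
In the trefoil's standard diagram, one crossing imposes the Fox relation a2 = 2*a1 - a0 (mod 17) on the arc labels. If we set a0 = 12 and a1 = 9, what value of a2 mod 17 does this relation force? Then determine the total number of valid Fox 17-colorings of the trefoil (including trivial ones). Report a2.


Step 1: Apply the given crossing relation 2*a1 - a0 - a2 = 0 (mod 17).
  a2 = 2*a1 - a0 mod 17
  a2 = 2*9 - 12 mod 17
  a2 = 18 - 12 mod 17
  a2 = 6 mod 17 = 6
Step 2: The trefoil has determinant 3.
  Number of Fox p-colorings (p prime) is p^2 if p = 3, else p.
  Since 17 does not divide 3, only trivial (constant) colorings exist.
  (So the trial a0 = 12, a1 = 9 with a0 != a1 does NOT extend to a valid coloring of the whole trefoil: the other two crossing relations require 3*(a1 - a0) = 0 (mod 17), which fails.)
  Total colorings = 17
Step 3: a2 = 6, total Fox 17-colorings = 17

6


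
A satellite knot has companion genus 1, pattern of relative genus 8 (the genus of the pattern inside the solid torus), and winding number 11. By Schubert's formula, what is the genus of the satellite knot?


Schubert: g(satellite) = g_rel(pattern) + |winding| * g(companion),
where g_rel(pattern) is the genus of the pattern relative to the solid torus.
= 8 + 11 * 1
= 8 + 11 = 19

19


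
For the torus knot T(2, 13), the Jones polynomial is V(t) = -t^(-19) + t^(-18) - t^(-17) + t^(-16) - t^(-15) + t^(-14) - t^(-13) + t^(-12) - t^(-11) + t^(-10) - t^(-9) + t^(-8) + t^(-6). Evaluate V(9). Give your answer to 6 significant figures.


Substituting t = 9 into V(t) = -t^(-19) + t^(-18) - t^(-17) + t^(-16) - t^(-15) + t^(-14) - t^(-13) + t^(-12) - t^(-11) + t^(-10) - t^(-9) + t^(-8) + t^(-6):
  (-)t^(-19) = -7.40274e-19
  (+)t^(-18) = 6.66246e-18
  (-)t^(-17) = -5.99622e-17
  (+)t^(-16) = 5.3966e-16
  (-)t^(-15) = -4.85694e-15
  (+)t^(-14) = 4.37124e-14
  (-)t^(-13) = -3.93412e-13
  (+)t^(-12) = 3.54071e-12
  (-)t^(-11) = -3.18664e-11
  (+)t^(-10) = 2.86797e-10
  (-)t^(-9) = -2.58117e-09
  (+)t^(-8) = 2.32306e-08
  (+)t^(-6) = 1.88168e-06
Sum = (-7.40274e-19) + (6.66246e-18) + (-5.99622e-17) + (5.3966e-16) + (-4.85694e-15) + (4.37124e-14) + (-3.93412e-13) + (3.54071e-12) + (-3.18664e-11) + (2.86797e-10) + (-2.58117e-09) + (2.32306e-08) + (1.88168e-06)
= 1.902583939e-06
Rounded to 6 significant figures: 1.90258e-06

1.90258e-06


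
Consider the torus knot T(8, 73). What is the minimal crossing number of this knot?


For a torus knot T(p, q) with gcd(p,q)=1,
the crossing number is min(p*(q-1), q*(p-1)).
p*(q-1) = 8*72 = 576
q*(p-1) = 73*7 = 511
min(576, 511) = 511

511


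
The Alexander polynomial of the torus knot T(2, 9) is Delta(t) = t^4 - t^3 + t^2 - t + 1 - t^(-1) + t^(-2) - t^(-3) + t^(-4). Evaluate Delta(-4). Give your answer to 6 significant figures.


Substituting t = -4 into Delta(t) = t^4 - t^3 + t^2 - t + 1 - t^(-1) + t^(-2) - t^(-3) + t^(-4):
Term values: (256) + (64) + (16) + (4) + (1) + (0.25) + (0.0625) + (0.015625) + (0.00390625)
Sum = 341.3320312
Rounded to 6 significant figures: 341.332

341.332


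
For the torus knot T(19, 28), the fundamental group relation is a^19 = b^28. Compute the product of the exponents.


The relation is a^19 = b^28.
Product of exponents = 19 * 28
= 532

532


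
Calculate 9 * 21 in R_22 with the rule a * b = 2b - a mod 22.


9 * 21 = 2*21 - 9 mod 22
= 42 - 9 mod 22
= 33 mod 22 = 11

11


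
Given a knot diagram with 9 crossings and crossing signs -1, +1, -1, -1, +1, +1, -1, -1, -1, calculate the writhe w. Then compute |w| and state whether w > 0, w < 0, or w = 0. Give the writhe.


Step 1: Count positive crossings (+1).
Positive crossings: 3
Step 2: Count negative crossings (-1).
Negative crossings: 6
Step 3: Writhe = (positive) - (negative)
w = 3 - 6 = -3
Step 4: |w| = 3, and w is negative

-3


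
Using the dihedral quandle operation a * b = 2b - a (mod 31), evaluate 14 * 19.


14 * 19 = 2*19 - 14 mod 31
= 38 - 14 mod 31
= 24 mod 31 = 24

24


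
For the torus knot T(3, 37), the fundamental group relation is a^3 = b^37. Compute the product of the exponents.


The relation is a^3 = b^37.
Product of exponents = 3 * 37
= 111

111


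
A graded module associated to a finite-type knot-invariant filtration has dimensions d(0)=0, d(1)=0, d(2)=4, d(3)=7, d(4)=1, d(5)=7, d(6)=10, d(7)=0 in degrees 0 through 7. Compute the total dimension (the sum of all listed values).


Total dimension = d(0) + d(1) + ... + d(7)
= 0 + 0 + 4 + 7 + 1 + 7 + 10 + 0
= 29

29


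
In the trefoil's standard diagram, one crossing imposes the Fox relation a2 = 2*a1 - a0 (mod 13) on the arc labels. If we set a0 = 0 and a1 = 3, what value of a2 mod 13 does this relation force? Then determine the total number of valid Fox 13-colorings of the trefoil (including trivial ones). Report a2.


Step 1: Apply the given crossing relation 2*a1 - a0 - a2 = 0 (mod 13).
  a2 = 2*a1 - a0 mod 13
  a2 = 2*3 - 0 mod 13
  a2 = 6 - 0 mod 13
  a2 = 6 mod 13 = 6
Step 2: The trefoil has determinant 3.
  Number of Fox p-colorings (p prime) is p^2 if p = 3, else p.
  Since 13 does not divide 3, only trivial (constant) colorings exist.
  (So the trial a0 = 0, a1 = 3 with a0 != a1 does NOT extend to a valid coloring of the whole trefoil: the other two crossing relations require 3*(a1 - a0) = 0 (mod 13), which fails.)
  Total colorings = 13
Step 3: a2 = 6, total Fox 13-colorings = 13

6


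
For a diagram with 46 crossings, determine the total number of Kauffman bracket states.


Each crossing contributes 2 choices (A-smoothing or B-smoothing).
Total states = 2^46 = 70368744177664

70368744177664


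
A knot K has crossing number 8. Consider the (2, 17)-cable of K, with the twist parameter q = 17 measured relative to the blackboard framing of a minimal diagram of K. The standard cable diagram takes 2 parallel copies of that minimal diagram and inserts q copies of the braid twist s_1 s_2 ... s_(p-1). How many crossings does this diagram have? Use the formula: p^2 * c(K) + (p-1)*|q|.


Step 1: Each of the c(K) crossings of the companion diagram becomes p*p = p^2 crossings among the p parallel strands, and each of the |q| twists s_1 s_2 ... s_(p-1) adds (p-1) crossings.
  Crossings = p^2 * c(K) + (p-1)*|q|
Step 2: = 2^2 * 8 + (2-1)*17
Step 3: = 4*8 + 1*17
Step 4: = 32 + 17 = 49

49


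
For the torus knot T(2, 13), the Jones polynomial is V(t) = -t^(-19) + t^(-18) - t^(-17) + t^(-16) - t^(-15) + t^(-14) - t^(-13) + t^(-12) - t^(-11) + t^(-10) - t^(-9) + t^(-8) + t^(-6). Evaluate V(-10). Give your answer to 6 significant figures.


Substituting t = -10 into V(t) = -t^(-19) + t^(-18) - t^(-17) + t^(-16) - t^(-15) + t^(-14) - t^(-13) + t^(-12) - t^(-11) + t^(-10) - t^(-9) + t^(-8) + t^(-6):
  (-)t^(-19) = 1e-19
  (+)t^(-18) = 1e-18
  (-)t^(-17) = 1e-17
  (+)t^(-16) = 1e-16
  (-)t^(-15) = 1e-15
  (+)t^(-14) = 1e-14
  (-)t^(-13) = 1e-13
  (+)t^(-12) = 1e-12
  (-)t^(-11) = 1e-11
  (+)t^(-10) = 1e-10
  (-)t^(-9) = 1e-09
  (+)t^(-8) = 1e-08
  (+)t^(-6) = 1e-06
Sum = (1e-19) + (1e-18) + (1e-17) + (1e-16) + (1e-15) + (1e-14) + (1e-13) + (1e-12) + (1e-11) + (1e-10) + (1e-09) + (1e-08) + (1e-06)
= 1.011111111e-06
Rounded to 6 significant figures: 1.01111e-06

1.01111e-06


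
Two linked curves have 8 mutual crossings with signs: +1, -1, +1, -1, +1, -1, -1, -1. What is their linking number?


Step 1: Count positive crossings: 3
Step 2: Count negative crossings: 5
Step 3: Sum of signs = 3 - 5 = -2
Step 4: Linking number = sum/2 = -2/2 = -1

-1


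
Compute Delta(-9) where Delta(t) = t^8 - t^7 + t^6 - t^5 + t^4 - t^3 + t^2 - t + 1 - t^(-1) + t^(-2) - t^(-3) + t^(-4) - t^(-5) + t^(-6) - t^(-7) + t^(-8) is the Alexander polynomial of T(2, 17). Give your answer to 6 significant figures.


Substituting t = -9 into Delta(t) = t^8 - t^7 + t^6 - t^5 + t^4 - t^3 + t^2 - t + 1 - t^(-1) + t^(-2) - t^(-3) + t^(-4) - t^(-5) + t^(-6) - t^(-7) + t^(-8):
Term values: (43046721) + (4782969) + (531441) + (59049) + (6561) + (729) + (81) + (9) + (1) + (0.111111) + (0.0123457) + (0.00137174) + (0.000152416) + (1.69351e-05) + (1.88168e-06) + (2.09075e-07) + (2.32306e-08)
Sum = 48427561.12
Rounded to 6 significant figures: 4.84276e+07

4.84276e+07


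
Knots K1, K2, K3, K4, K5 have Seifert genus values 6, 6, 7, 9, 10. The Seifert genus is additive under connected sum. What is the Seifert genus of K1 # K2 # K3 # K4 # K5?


The Seifert genus is additive under connected sum.
Seifert genus(K1 # K2 # K3 # K4 # K5) = (6) + (6) + (7) + (9) + (10)
= 38

38


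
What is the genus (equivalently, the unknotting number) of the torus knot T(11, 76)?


For a torus knot T(p,q), both the unknotting number and genus equal (p-1)(q-1)/2.
= (11-1)(76-1)/2
= 10*75/2
= 750/2 = 375

375


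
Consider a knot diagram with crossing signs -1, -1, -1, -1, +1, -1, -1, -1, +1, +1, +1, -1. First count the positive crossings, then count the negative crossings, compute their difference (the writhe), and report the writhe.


Step 1: Count positive crossings (+1).
Positive crossings: 4
Step 2: Count negative crossings (-1).
Negative crossings: 8
Step 3: Writhe = (positive) - (negative)
w = 4 - 8 = -4
Step 4: |w| = 4, and w is negative

-4


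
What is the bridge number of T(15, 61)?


The bridge number of T(p,q) is min(p,q).
min(15, 61) = 15

15


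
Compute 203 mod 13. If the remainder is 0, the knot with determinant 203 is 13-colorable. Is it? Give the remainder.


Step 1: A knot is p-colorable if and only if p divides its determinant.
Step 2: Compute 203 mod 13.
203 = 15 * 13 + 8
Step 3: 203 mod 13 = 8
Step 4: The knot is 13-colorable: no

8


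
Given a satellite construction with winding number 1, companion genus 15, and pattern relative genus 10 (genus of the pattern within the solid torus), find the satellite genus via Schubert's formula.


Schubert: g(satellite) = g_rel(pattern) + |winding| * g(companion),
where g_rel(pattern) is the genus of the pattern relative to the solid torus.
= 10 + 1 * 15
= 10 + 15 = 25

25


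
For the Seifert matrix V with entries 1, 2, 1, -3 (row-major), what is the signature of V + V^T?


Step 1: V + V^T = [[2, 3], [3, -6]]
Step 2: trace = -4, det = -21
Step 3: Discriminant = (-4)^2 - 4*(-21) = 100
Step 4: Eigenvalues: 3, -7
Step 5: Signature = (# positive eigenvalues) - (# negative eigenvalues) = 0

0


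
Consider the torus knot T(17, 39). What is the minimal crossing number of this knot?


For a torus knot T(p, q) with gcd(p,q)=1,
the crossing number is min(p*(q-1), q*(p-1)).
p*(q-1) = 17*38 = 646
q*(p-1) = 39*16 = 624
min(646, 624) = 624

624


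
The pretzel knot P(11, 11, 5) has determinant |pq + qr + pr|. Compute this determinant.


Step 1: Compute pq + qr + pr.
pq = 11*11 = 121
qr = 11*5 = 55
pr = 11*5 = 55
pq + qr + pr = 121 + 55 + 55 = 231
Step 2: Take absolute value.
det(P(11,11,5)) = |231| = 231

231


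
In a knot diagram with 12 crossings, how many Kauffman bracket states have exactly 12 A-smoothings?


We choose which 12 of 12 crossings get A-smoothings.
C(12, 12) = 12! / (12! * 0!)
= 1

1


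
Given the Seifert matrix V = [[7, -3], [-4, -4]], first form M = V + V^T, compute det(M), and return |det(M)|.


Step 1: Form V + V^T where V = [[7, -3], [-4, -4]]
  V^T = [[7, -4], [-3, -4]]
  V + V^T = [[14, -7], [-7, -8]]
Step 2: det(V + V^T) = 14*(-8) - (-7)*(-7)
  = -112 - 49 = -161
Step 3: Knot determinant = |det(V + V^T)| = |-161| = 161

161


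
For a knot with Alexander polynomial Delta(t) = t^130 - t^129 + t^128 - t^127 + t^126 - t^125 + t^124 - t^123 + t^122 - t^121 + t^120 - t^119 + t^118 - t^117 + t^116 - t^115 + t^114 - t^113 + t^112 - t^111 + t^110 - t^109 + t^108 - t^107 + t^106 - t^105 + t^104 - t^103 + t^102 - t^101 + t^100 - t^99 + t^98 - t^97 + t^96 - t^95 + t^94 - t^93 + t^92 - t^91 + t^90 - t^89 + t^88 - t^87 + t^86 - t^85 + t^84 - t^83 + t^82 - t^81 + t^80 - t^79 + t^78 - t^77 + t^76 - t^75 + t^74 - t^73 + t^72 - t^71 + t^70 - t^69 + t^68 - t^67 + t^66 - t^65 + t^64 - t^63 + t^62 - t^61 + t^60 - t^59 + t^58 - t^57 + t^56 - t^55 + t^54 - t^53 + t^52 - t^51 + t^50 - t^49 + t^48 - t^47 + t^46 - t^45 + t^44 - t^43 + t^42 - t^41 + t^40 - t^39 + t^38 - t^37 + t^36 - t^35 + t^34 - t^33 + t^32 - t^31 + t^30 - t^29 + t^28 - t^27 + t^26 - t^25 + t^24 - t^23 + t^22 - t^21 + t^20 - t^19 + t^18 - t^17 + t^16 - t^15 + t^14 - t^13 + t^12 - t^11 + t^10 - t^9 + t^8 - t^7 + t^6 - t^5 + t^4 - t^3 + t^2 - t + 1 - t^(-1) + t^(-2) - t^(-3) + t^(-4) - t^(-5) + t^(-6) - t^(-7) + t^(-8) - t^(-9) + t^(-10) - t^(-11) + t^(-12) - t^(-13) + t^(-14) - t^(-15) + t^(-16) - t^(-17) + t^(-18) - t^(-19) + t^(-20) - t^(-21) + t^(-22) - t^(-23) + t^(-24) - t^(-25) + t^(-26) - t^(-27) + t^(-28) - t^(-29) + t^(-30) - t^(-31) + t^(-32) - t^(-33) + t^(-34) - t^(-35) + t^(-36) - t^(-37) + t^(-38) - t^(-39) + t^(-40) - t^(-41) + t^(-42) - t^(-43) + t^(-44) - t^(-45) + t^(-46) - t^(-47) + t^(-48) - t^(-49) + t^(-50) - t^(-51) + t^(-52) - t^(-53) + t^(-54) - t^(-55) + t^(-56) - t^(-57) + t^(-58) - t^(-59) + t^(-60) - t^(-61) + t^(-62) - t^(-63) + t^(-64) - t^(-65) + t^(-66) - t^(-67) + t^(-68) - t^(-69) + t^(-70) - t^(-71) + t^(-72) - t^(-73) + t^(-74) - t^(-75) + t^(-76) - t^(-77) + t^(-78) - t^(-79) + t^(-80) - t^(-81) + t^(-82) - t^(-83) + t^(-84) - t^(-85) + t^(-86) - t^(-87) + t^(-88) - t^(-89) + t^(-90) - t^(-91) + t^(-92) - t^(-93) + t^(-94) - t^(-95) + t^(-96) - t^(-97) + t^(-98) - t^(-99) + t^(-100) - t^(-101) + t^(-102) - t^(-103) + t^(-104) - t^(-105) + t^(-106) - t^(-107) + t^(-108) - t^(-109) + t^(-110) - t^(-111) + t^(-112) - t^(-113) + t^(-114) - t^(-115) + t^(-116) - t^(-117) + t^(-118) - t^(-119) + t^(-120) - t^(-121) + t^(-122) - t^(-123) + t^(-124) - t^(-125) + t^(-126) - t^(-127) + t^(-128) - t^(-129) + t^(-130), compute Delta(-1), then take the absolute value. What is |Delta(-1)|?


Step 1: The polynomial has 261 terms with alternating signs, exponents from 130 down to -130.
Step 2: Substitute t = -1. The i-th term has coefficient (-1)^i and exponent (m-i),
  so its value is (-1)^i * (-1)^(m-i) = (-1)^m = 1 for every i.
Step 3: All 261 terms equal 1, so Delta(-1) = 261 * (1) = 261
Step 4: |Delta(-1)| = 261

261


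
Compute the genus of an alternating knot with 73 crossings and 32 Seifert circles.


For alternating knots, g = (c - s + 1)/2.
= (73 - 32 + 1)/2
= 42/2 = 21

21


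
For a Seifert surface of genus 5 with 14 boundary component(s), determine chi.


chi = 2 - 2g - b
= 2 - 2*5 - 14
= 2 - 10 - 14 = -22

-22


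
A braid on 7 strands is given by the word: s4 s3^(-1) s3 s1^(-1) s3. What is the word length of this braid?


The word length counts the number of generators (including inverses).
Listing each generator: s4, s3^(-1), s3, s1^(-1), s3
There are 5 generators in this braid word.

5


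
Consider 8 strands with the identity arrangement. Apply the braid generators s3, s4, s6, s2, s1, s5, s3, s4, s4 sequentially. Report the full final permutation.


Starting with identity [1, 2, 3, 4, 5, 6, 7, 8].
Apply generators in sequence:
  After s3: [1, 2, 4, 3, 5, 6, 7, 8]
  After s4: [1, 2, 4, 5, 3, 6, 7, 8]
  After s6: [1, 2, 4, 5, 3, 7, 6, 8]
  After s2: [1, 4, 2, 5, 3, 7, 6, 8]
  After s1: [4, 1, 2, 5, 3, 7, 6, 8]
  After s5: [4, 1, 2, 5, 7, 3, 6, 8]
  After s3: [4, 1, 5, 2, 7, 3, 6, 8]
  After s4: [4, 1, 5, 7, 2, 3, 6, 8]
  After s4: [4, 1, 5, 2, 7, 3, 6, 8]
Final permutation: [4, 1, 5, 2, 7, 3, 6, 8]

[4, 1, 5, 2, 7, 3, 6, 8]


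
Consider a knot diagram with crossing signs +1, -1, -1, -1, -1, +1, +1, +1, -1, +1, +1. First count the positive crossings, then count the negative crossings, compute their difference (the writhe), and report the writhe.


Step 1: Count positive crossings (+1).
Positive crossings: 6
Step 2: Count negative crossings (-1).
Negative crossings: 5
Step 3: Writhe = (positive) - (negative)
w = 6 - 5 = 1
Step 4: |w| = 1, and w is positive

1


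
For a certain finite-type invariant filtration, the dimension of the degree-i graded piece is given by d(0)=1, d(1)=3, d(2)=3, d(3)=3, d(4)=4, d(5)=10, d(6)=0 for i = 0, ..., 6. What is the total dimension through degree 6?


Total dimension = d(0) + d(1) + ... + d(6)
= 1 + 3 + 3 + 3 + 4 + 10 + 0
= 24

24


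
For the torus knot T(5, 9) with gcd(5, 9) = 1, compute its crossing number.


For a torus knot T(p, q) with gcd(p,q)=1,
the crossing number is min(p*(q-1), q*(p-1)).
p*(q-1) = 5*8 = 40
q*(p-1) = 9*4 = 36
min(40, 36) = 36

36


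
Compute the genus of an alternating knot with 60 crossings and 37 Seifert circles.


For alternating knots, g = (c - s + 1)/2.
= (60 - 37 + 1)/2
= 24/2 = 12

12


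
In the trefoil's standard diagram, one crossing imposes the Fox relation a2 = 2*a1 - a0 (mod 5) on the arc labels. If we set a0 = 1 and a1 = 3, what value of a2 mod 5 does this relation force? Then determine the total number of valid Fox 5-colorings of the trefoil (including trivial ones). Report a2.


Step 1: Apply the given crossing relation 2*a1 - a0 - a2 = 0 (mod 5).
  a2 = 2*a1 - a0 mod 5
  a2 = 2*3 - 1 mod 5
  a2 = 6 - 1 mod 5
  a2 = 5 mod 5 = 0
Step 2: The trefoil has determinant 3.
  Number of Fox p-colorings (p prime) is p^2 if p = 3, else p.
  Since 5 does not divide 3, only trivial (constant) colorings exist.
  (So the trial a0 = 1, a1 = 3 with a0 != a1 does NOT extend to a valid coloring of the whole trefoil: the other two crossing relations require 3*(a1 - a0) = 0 (mod 5), which fails.)
  Total colorings = 5
Step 3: a2 = 0, total Fox 5-colorings = 5

0


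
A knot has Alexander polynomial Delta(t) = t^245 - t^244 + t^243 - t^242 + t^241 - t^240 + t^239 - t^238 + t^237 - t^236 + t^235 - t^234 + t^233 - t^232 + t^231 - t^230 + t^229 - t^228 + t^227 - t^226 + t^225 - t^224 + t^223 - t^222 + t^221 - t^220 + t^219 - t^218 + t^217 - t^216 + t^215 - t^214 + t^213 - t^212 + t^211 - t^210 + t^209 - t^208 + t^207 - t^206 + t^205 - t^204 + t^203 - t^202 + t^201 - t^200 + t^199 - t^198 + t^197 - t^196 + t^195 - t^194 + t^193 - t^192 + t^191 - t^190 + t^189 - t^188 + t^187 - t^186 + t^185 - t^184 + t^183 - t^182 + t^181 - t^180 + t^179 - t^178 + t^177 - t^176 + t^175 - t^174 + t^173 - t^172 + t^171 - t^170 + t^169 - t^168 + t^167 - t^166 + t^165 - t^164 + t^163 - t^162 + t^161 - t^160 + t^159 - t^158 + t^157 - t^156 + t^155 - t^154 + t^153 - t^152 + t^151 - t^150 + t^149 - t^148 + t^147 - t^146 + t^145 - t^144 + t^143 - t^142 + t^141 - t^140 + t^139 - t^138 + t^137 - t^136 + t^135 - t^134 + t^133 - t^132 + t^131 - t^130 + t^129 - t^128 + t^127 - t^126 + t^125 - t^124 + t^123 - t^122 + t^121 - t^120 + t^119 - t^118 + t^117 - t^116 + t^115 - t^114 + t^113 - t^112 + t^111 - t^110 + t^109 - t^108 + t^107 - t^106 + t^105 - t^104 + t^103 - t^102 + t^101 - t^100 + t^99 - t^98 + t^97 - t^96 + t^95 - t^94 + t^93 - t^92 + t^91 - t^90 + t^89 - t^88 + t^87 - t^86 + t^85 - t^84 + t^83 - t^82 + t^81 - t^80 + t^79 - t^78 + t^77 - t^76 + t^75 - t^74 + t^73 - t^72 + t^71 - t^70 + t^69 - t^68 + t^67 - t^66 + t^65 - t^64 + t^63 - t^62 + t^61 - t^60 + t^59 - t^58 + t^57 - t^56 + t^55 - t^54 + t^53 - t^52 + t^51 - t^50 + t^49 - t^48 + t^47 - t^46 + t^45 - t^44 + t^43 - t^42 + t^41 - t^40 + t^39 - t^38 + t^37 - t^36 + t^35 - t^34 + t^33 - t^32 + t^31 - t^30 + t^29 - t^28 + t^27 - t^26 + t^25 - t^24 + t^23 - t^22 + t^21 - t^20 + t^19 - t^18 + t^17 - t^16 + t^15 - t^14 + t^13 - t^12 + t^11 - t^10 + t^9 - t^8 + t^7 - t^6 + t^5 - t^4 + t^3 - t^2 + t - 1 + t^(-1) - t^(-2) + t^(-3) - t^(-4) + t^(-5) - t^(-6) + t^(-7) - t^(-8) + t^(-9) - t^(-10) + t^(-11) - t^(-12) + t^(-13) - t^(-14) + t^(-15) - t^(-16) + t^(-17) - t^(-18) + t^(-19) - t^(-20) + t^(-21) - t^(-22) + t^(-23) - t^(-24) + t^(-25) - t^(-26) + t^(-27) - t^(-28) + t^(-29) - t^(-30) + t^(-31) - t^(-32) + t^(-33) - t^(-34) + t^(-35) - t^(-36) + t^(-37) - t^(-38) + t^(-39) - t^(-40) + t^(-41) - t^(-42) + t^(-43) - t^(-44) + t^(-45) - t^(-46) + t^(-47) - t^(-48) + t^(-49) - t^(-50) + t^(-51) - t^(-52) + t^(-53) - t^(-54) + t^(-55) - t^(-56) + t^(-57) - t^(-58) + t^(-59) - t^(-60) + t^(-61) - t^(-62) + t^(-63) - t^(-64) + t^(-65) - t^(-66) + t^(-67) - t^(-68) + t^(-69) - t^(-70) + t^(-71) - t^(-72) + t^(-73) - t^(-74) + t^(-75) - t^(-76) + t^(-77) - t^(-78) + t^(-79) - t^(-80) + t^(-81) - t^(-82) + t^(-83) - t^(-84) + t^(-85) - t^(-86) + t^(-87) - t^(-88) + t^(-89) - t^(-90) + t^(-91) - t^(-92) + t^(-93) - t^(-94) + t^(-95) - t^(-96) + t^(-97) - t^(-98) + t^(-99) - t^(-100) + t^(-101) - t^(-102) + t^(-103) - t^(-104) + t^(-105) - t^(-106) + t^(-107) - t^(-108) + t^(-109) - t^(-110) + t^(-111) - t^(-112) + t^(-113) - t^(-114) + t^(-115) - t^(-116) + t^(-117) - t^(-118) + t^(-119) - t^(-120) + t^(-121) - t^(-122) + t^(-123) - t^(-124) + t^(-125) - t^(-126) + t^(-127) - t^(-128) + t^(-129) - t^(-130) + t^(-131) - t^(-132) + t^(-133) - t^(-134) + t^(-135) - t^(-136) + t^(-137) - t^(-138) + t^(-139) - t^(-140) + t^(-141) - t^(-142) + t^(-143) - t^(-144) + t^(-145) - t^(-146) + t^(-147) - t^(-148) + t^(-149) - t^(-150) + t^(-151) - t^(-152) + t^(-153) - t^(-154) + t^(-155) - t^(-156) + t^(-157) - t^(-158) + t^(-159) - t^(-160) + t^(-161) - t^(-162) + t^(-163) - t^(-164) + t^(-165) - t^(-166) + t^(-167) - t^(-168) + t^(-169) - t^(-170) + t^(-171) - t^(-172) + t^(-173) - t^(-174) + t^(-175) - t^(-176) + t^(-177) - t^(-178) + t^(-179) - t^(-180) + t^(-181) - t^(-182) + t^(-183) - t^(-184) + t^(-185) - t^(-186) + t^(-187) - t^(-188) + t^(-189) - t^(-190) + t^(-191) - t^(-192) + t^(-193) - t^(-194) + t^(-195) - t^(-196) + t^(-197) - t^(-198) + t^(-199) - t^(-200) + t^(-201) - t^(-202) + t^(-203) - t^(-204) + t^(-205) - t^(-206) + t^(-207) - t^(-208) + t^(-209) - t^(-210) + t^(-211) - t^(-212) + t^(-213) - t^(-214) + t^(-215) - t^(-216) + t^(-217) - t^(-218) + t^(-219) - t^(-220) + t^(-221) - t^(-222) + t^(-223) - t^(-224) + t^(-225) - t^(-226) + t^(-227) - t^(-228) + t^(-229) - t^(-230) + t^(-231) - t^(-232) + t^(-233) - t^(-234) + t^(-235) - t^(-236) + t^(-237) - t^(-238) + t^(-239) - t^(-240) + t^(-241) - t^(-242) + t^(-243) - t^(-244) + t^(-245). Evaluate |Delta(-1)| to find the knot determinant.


Step 1: The polynomial has 491 terms with alternating signs, exponents from 245 down to -245.
Step 2: Substitute t = -1. The i-th term has coefficient (-1)^i and exponent (m-i),
  so its value is (-1)^i * (-1)^(m-i) = (-1)^m = -1 for every i.
Step 3: All 491 terms equal -1, so Delta(-1) = 491 * (-1) = -491
Step 4: |Delta(-1)| = 491

491


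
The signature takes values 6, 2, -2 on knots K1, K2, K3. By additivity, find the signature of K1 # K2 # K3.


The signature is additive under connected sum.
signature(K1 # K2 # K3) = (6) + (2) + (-2)
= 6

6


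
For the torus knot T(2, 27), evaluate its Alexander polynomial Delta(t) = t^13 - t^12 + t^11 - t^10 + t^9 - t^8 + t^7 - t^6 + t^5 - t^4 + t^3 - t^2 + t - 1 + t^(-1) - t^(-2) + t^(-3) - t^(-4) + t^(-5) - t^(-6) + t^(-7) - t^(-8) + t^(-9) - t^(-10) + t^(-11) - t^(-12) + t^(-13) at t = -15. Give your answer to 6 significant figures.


Substituting t = -15 into Delta(t) = t^13 - t^12 + t^11 - t^10 + t^9 - t^8 + t^7 - t^6 + t^5 - t^4 + t^3 - t^2 + t - 1 + t^(-1) - t^(-2) + t^(-3) - t^(-4) + t^(-5) - t^(-6) + t^(-7) - t^(-8) + t^(-9) - t^(-10) + t^(-11) - t^(-12) + t^(-13):
Term values: (-1946195068359375) + (-129746337890625) + (-8649755859375) + (-576650390625) + (-38443359375) + (-2562890625) + (-170859375) + (-11390625) + (-759375) + (-50625) + (-3375) + (-225) + (-15) + (-1) + (-0.0666667) + (-0.00444444) + (-0.000296296) + (-1.97531e-05) + (-1.31687e-06) + (-8.77915e-08) + (-5.85277e-09) + (-3.90184e-10) + (-2.60123e-11) + (-1.73415e-12) + (-1.1561e-13) + (-7.70735e-15) + (-5.13823e-16)
Sum = -2.085209002e+15
Rounded to 6 significant figures: -2.08521e+15

-2.08521e+15


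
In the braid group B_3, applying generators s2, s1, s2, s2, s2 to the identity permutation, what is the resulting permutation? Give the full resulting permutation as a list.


Starting with identity [1, 2, 3].
Apply generators in sequence:
  After s2: [1, 3, 2]
  After s1: [3, 1, 2]
  After s2: [3, 2, 1]
  After s2: [3, 1, 2]
  After s2: [3, 2, 1]
Final permutation: [3, 2, 1]

[3, 2, 1]


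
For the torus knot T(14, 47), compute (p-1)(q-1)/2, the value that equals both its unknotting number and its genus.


For a torus knot T(p,q), both the unknotting number and genus equal (p-1)(q-1)/2.
= (14-1)(47-1)/2
= 13*46/2
= 598/2 = 299

299


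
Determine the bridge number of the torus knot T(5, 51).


The bridge number of T(p,q) is min(p,q).
min(5, 51) = 5

5


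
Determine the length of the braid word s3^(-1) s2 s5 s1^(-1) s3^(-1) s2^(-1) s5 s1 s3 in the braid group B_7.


The word length counts the number of generators (including inverses).
Listing each generator: s3^(-1), s2, s5, s1^(-1), s3^(-1), s2^(-1), s5, s1, s3
There are 9 generators in this braid word.

9


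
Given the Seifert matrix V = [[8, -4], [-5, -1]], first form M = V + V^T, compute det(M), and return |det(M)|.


Step 1: Form V + V^T where V = [[8, -4], [-5, -1]]
  V^T = [[8, -5], [-4, -1]]
  V + V^T = [[16, -9], [-9, -2]]
Step 2: det(V + V^T) = 16*(-2) - (-9)*(-9)
  = -32 - 81 = -113
Step 3: Knot determinant = |det(V + V^T)| = |-113| = 113

113


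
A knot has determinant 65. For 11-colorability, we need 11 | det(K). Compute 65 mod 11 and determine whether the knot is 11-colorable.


Step 1: A knot is p-colorable if and only if p divides its determinant.
Step 2: Compute 65 mod 11.
65 = 5 * 11 + 10
Step 3: 65 mod 11 = 10
Step 4: The knot is 11-colorable: no

10


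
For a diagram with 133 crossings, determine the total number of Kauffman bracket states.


Each crossing contributes 2 choices (A-smoothing or B-smoothing).
Total states = 2^133 = 10889035741470030830827987437816582766592

10889035741470030830827987437816582766592


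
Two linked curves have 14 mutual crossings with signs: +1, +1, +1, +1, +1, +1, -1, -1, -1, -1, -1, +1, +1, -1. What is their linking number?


Step 1: Count positive crossings: 8
Step 2: Count negative crossings: 6
Step 3: Sum of signs = 8 - 6 = 2
Step 4: Linking number = sum/2 = 2/2 = 1

1


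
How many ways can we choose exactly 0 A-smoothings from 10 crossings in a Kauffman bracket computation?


We choose which 0 of 10 crossings get A-smoothings.
C(10, 0) = 10! / (0! * 10!)
= 1

1


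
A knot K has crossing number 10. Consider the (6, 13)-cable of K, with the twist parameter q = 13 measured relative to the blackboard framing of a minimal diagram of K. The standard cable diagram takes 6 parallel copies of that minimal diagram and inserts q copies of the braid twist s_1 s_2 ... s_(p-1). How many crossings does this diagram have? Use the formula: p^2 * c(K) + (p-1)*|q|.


Step 1: Each of the c(K) crossings of the companion diagram becomes p*p = p^2 crossings among the p parallel strands, and each of the |q| twists s_1 s_2 ... s_(p-1) adds (p-1) crossings.
  Crossings = p^2 * c(K) + (p-1)*|q|
Step 2: = 6^2 * 10 + (6-1)*13
Step 3: = 36*10 + 5*13
Step 4: = 360 + 65 = 425

425


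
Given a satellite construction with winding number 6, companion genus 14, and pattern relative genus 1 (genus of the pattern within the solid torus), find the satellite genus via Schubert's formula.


Schubert: g(satellite) = g_rel(pattern) + |winding| * g(companion),
where g_rel(pattern) is the genus of the pattern relative to the solid torus.
= 1 + 6 * 14
= 1 + 84 = 85

85


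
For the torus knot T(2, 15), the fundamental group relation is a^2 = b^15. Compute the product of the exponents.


The relation is a^2 = b^15.
Product of exponents = 2 * 15
= 30

30


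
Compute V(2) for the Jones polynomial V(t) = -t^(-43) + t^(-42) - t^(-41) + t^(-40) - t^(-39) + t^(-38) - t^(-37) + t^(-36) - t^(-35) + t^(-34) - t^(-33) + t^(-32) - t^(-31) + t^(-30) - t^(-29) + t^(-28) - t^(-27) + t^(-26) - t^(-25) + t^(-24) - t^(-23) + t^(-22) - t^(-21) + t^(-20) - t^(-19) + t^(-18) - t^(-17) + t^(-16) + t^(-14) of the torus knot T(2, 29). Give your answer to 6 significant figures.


Substituting t = 2 into V(t) = -t^(-43) + t^(-42) - t^(-41) + t^(-40) - t^(-39) + t^(-38) - t^(-37) + t^(-36) - t^(-35) + t^(-34) - t^(-33) + t^(-32) - t^(-31) + t^(-30) - t^(-29) + t^(-28) - t^(-27) + t^(-26) - t^(-25) + t^(-24) - t^(-23) + t^(-22) - t^(-21) + t^(-20) - t^(-19) + t^(-18) - t^(-17) + t^(-16) + t^(-14):
  (-)t^(-43) = -1.13687e-13
  (+)t^(-42) = 2.27374e-13
  (-)t^(-41) = -4.54747e-13
  (+)t^(-40) = 9.09495e-13
  (-)t^(-39) = -1.81899e-12
  (+)t^(-38) = 3.63798e-12
  (-)t^(-37) = -7.27596e-12
  (+)t^(-36) = 1.45519e-11
  (-)t^(-35) = -2.91038e-11
  (+)t^(-34) = 5.82077e-11
  (-)t^(-33) = -1.16415e-10
  (+)t^(-32) = 2.32831e-10
  (-)t^(-31) = -4.65661e-10
  (+)t^(-30) = 9.31323e-10
  (-)t^(-29) = -1.86265e-09
  (+)t^(-28) = 3.72529e-09
  (-)t^(-27) = -7.45058e-09
  (+)t^(-26) = 1.49012e-08
  (-)t^(-25) = -2.98023e-08
  (+)t^(-24) = 5.96046e-08
  (-)t^(-23) = -1.19209e-07
  (+)t^(-22) = 2.38419e-07
  (-)t^(-21) = -4.76837e-07
  (+)t^(-20) = 9.53674e-07
  (-)t^(-19) = -1.90735e-06
  (+)t^(-18) = 3.8147e-06
  (-)t^(-17) = -7.62939e-06
  (+)t^(-16) = 1.52588e-05
  (+)t^(-14) = 6.10352e-05
Sum = (-1.13687e-13) + (2.27374e-13) + (-4.54747e-13) + (9.09495e-13) + (-1.81899e-12) + (3.63798e-12) + (-7.27596e-12) + (1.45519e-11) + (-2.91038e-11) + (5.82077e-11) + (-1.16415e-10) + (2.32831e-10) + (-4.65661e-10) + (9.31323e-10) + (-1.86265e-09) + (3.72529e-09) + (-7.45058e-09) + (1.49012e-08) + (-2.98023e-08) + (5.96046e-08) + (-1.19209e-07) + (2.38419e-07) + (-4.76837e-07) + (9.53674e-07) + (-1.90735e-06) + (3.8147e-06) + (-7.62939e-06) + (1.52588e-05) + (6.10352e-05)
= 7.120768225e-05
Rounded to 6 significant figures: 7.12077e-05

7.12077e-05


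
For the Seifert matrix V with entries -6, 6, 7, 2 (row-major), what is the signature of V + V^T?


Step 1: V + V^T = [[-12, 13], [13, 4]]
Step 2: trace = -8, det = -217
Step 3: Discriminant = (-8)^2 - 4*(-217) = 932
Step 4: Eigenvalues: 11.2643, -19.2643
Step 5: Signature = (# positive eigenvalues) - (# negative eigenvalues) = 0

0


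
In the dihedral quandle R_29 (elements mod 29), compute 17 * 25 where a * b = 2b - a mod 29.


17 * 25 = 2*25 - 17 mod 29
= 50 - 17 mod 29
= 33 mod 29 = 4

4


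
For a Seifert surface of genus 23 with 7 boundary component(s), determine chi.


chi = 2 - 2g - b
= 2 - 2*23 - 7
= 2 - 46 - 7 = -51

-51


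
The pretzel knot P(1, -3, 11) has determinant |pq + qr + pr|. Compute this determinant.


Step 1: Compute pq + qr + pr.
pq = 1*(-3) = -3
qr = (-3)*11 = -33
pr = 1*11 = 11
pq + qr + pr = -3 + (-33) + 11 = -25
Step 2: Take absolute value.
det(P(1,-3,11)) = |-25| = 25

25


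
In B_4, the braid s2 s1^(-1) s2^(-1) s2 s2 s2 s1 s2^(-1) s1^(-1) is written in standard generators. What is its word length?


The word length counts the number of generators (including inverses).
Listing each generator: s2, s1^(-1), s2^(-1), s2, s2, s2, s1, s2^(-1), s1^(-1)
There are 9 generators in this braid word.

9


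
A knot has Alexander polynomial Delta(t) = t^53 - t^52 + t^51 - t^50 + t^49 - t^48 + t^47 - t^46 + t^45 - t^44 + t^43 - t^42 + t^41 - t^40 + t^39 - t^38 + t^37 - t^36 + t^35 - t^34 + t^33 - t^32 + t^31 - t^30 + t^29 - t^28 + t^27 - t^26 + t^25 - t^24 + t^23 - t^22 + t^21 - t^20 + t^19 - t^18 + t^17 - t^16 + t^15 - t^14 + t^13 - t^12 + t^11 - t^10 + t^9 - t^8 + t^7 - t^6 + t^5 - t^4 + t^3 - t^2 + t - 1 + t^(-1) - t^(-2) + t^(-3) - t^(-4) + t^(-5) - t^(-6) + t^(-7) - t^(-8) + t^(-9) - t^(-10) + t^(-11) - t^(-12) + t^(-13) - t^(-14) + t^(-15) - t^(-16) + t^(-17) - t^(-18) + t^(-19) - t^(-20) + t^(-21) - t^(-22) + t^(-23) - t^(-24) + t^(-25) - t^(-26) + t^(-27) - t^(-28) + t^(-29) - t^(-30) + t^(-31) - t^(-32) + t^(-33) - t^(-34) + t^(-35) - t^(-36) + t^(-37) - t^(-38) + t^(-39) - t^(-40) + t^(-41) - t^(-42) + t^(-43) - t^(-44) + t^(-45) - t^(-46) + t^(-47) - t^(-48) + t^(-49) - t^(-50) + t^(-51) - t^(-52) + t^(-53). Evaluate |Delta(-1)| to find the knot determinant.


Step 1: The polynomial has 107 terms with alternating signs, exponents from 53 down to -53.
Step 2: Substitute t = -1. The i-th term has coefficient (-1)^i and exponent (m-i),
  so its value is (-1)^i * (-1)^(m-i) = (-1)^m = -1 for every i.
Step 3: All 107 terms equal -1, so Delta(-1) = 107 * (-1) = -107
Step 4: |Delta(-1)| = 107

107


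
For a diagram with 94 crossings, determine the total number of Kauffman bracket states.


Each crossing contributes 2 choices (A-smoothing or B-smoothing).
Total states = 2^94 = 19807040628566084398385987584

19807040628566084398385987584


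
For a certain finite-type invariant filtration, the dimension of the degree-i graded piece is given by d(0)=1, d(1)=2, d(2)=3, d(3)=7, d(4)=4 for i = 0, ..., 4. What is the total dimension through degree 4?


Total dimension = d(0) + d(1) + ... + d(4)
= 1 + 2 + 3 + 7 + 4
= 17

17


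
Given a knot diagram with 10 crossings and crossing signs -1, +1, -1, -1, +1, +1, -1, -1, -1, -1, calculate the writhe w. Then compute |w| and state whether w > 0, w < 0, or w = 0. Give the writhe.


Step 1: Count positive crossings (+1).
Positive crossings: 3
Step 2: Count negative crossings (-1).
Negative crossings: 7
Step 3: Writhe = (positive) - (negative)
w = 3 - 7 = -4
Step 4: |w| = 4, and w is negative

-4


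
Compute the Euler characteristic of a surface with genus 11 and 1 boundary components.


chi = 2 - 2g - b
= 2 - 2*11 - 1
= 2 - 22 - 1 = -21

-21
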